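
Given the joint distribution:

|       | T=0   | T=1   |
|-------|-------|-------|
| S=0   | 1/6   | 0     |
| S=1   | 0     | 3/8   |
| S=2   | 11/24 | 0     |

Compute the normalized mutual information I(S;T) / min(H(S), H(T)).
Marginal P(S) (row sums):
  P(S=0) = 1/6 + 0 = 1/6
  P(S=1) = 0 + 3/8 = 3/8
  P(S=2) = 11/24 + 0 = 11/24
Marginal P(T) (column sums):
  P(T=0) = 1/6 + 0 + 11/24 = 5/8
  P(T=1) = 0 + 3/8 + 0 = 3/8

H(S) = -[(1/6)·log₂(1/6) + (3/8)·log₂(3/8) + (11/24)·log₂(11/24)]
  = 0.4308 + 0.5306 + 0.5159
  = 1.4773 bits
H(T) = -[(5/8)·log₂(5/8) + (3/8)·log₂(3/8)]
  = 0.4238 + 0.5306
  = 0.9544 bits
H(S,T) = -[(1/6)·log₂(1/6) + (3/8)·log₂(3/8) + (11/24)·log₂(11/24)]
  = 0.4308 + 0.5306 + 0.5159
  = 1.4773 bits

I(S;T) = H(S) + H(T) - H(S,T)
  = 1.4773 + 0.9544 - 1.4773
  = 0.9544 bits

min(H(S), H(T)) = min(1.4773, 0.9544) = 0.9544 bits
Normalized MI = 0.9544 / 0.9544 = 1.0000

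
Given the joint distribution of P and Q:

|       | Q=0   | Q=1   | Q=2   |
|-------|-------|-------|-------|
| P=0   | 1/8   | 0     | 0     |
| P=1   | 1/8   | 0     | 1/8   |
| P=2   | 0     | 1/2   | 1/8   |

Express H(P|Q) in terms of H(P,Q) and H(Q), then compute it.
H(P|Q) = H(P,Q) - H(Q)

Marginal P(Q) (column sums):
  P(Q=0) = 1/8 + 1/8 + 0 = 1/4
  P(Q=1) = 0 + 0 + 1/2 = 1/2
  P(Q=2) = 0 + 1/8 + 1/8 = 1/4

H(P,Q) = -[(1/8)·log₂(1/8) + (1/8)·log₂(1/8) + (1/8)·log₂(1/8) + (1/2)·log₂(1/2) + (1/8)·log₂(1/8)]
  = 0.3750 + 0.3750 + 0.3750 + 0.5000 + 0.3750
  = 2.0000 bits
H(Q) = -[(1/4)·log₂(1/4) + (1/2)·log₂(1/2) + (1/4)·log₂(1/4)]
  = 0.5000 + 0.5000 + 0.5000
  = 1.5000 bits

H(P|Q) = 2.0000 - 1.5000 = 0.5000 bits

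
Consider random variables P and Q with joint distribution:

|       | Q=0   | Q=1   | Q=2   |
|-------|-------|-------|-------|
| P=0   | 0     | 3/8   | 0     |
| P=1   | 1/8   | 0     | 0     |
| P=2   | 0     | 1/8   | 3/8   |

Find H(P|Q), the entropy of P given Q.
Marginal P(Q) (column sums):
  P(Q=0) = 0 + 1/8 + 0 = 1/8
  P(Q=1) = 3/8 + 0 + 1/8 = 1/2
  P(Q=2) = 0 + 0 + 3/8 = 3/8

H(P|Q) = -Σ P(P,Q)·log₂ P(P|Q), where P(P|Q) = P(P,Q) / P(Q)
  (cells with P(P,Q) = 0 contribute 0)
  (P=0,Q=1): P(P|Q) = (3/8)/(1/2) = 3/4;  -(3/8)·log₂(3/4) = 0.1556
  (P=1,Q=0): P(P|Q) = (1/8)/(1/8) = 1;  -(1/8)·log₂(1) = 0.0000
  (P=2,Q=1): P(P|Q) = (1/8)/(1/2) = 1/4;  -(1/8)·log₂(1/4) = 0.2500
  (P=2,Q=2): P(P|Q) = (3/8)/(3/8) = 1;  -(3/8)·log₂(1) = 0.0000
H(P|Q) = 0.1556 + 0.0000 + 0.2500 + 0.0000
  = 0.4056 bits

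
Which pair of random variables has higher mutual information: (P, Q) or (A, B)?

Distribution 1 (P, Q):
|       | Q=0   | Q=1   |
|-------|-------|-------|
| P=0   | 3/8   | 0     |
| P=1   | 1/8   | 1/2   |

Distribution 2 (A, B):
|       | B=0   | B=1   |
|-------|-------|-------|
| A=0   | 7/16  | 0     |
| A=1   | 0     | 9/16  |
Distribution 1 (P, Q):
Marginal P(P) (row sums):
  P(P=0) = 3/8 + 0 = 3/8
  P(P=1) = 1/8 + 1/2 = 5/8
Marginal P(Q) (column sums):
  P(Q=0) = 3/8 + 1/8 = 1/2
  P(Q=1) = 0 + 1/2 = 1/2

H(P) = -[(3/8)·log₂(3/8) + (5/8)·log₂(5/8)]
  = 0.5306 + 0.4238
  = 0.9544 bits
H(Q) = -[(1/2)·log₂(1/2) + (1/2)·log₂(1/2)]
  = 0.5000 + 0.5000
  = 1.0000 bits
H(P,Q) = -[(3/8)·log₂(3/8) + (1/8)·log₂(1/8) + (1/2)·log₂(1/2)]
  = 0.5306 + 0.3750 + 0.5000
  = 1.4056 bits

I(P;Q) = H(P) + H(Q) - H(P,Q)
  = 0.9544 + 1.0000 - 1.4056
  = 0.5488 bits

Distribution 2 (A, B):
Marginal P(A) (row sums):
  P(A=0) = 7/16 + 0 = 7/16
  P(A=1) = 0 + 9/16 = 9/16
Marginal P(B) (column sums):
  P(B=0) = 7/16 + 0 = 7/16
  P(B=1) = 0 + 9/16 = 9/16

H(A) = -[(7/16)·log₂(7/16) + (9/16)·log₂(9/16)]
  = 0.5218 + 0.4669
  = 0.9887 bits
H(B) = -[(7/16)·log₂(7/16) + (9/16)·log₂(9/16)]
  = 0.5218 + 0.4669
  = 0.9887 bits
H(A,B) = -[(7/16)·log₂(7/16) + (9/16)·log₂(9/16)]
  = 0.5218 + 0.4669
  = 0.9887 bits

I(A;B) = H(A) + H(B) - H(A,B)
  = 0.9887 + 0.9887 - 0.9887
  = 0.9887 bits

I(A;B) = 0.9887 bits > I(P;Q) = 0.5488 bits, so (A, B) has the higher mutual information (stronger dependence).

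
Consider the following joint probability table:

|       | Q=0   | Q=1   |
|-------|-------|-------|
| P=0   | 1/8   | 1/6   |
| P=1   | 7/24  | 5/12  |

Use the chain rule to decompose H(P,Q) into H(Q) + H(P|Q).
By the chain rule: H(P,Q) = H(Q) + H(P|Q)

Marginal P(Q) (column sums):
  P(Q=0) = 1/8 + 7/24 = 5/12
  P(Q=1) = 1/6 + 5/12 = 7/12
H(Q) = -[(5/12)·log₂(5/12) + (7/12)·log₂(7/12)]
  = 0.5263 + 0.4536
  = 0.9799 bits
H(P|Q) = -Σ P(P,Q)·log₂ P(P|Q), where P(P|Q) = P(P,Q) / P(Q)
  (P=0,Q=0): P(P|Q) = (1/8)/(5/12) = 3/10;  -(1/8)·log₂(3/10) = 0.2171
  (P=0,Q=1): P(P|Q) = (1/6)/(7/12) = 2/7;  -(1/6)·log₂(2/7) = 0.3012
  (P=1,Q=0): P(P|Q) = (7/24)/(5/12) = 7/10;  -(7/24)·log₂(7/10) = 0.1501
  (P=1,Q=1): P(P|Q) = (5/12)/(7/12) = 5/7;  -(5/12)·log₂(5/7) = 0.2023
H(P|Q) = 0.2171 + 0.3012 + 0.1501 + 0.2023
  = 0.8707 bits

H(P,Q) = H(Q) + H(P|Q) = 0.9799 + 0.8707 = 1.8506 bits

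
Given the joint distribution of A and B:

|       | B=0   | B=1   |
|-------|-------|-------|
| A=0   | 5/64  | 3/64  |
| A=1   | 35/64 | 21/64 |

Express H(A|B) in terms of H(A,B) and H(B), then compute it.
H(A|B) = H(A,B) - H(B)

Marginal P(B) (column sums):
  P(B=0) = 5/64 + 35/64 = 5/8
  P(B=1) = 3/64 + 21/64 = 3/8

H(A,B) = -[(5/64)·log₂(5/64) + (3/64)·log₂(3/64) + (35/64)·log₂(35/64) + (21/64)·log₂(21/64)]
  = 0.2873 + 0.2070 + 0.4762 + 0.5275
  = 1.4980 bits
H(B) = -[(5/8)·log₂(5/8) + (3/8)·log₂(3/8)]
  = 0.4238 + 0.5306
  = 0.9544 bits

H(A|B) = 1.4980 - 0.9544 = 0.5436 bits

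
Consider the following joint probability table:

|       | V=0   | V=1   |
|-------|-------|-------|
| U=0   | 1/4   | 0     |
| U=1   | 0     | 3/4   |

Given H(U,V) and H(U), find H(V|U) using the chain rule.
From the chain rule: H(U,V) = H(U) + H(V|U)
Therefore: H(V|U) = H(U,V) - H(U)

H(U,V) = -[(1/4)·log₂(1/4) + (3/4)·log₂(3/4)]
  = 0.5000 + 0.3113
  = 0.8113 bits
Marginal P(U) (row sums):
  P(U=0) = 1/4 + 0 = 1/4
  P(U=1) = 0 + 3/4 = 3/4
H(U) = -[(1/4)·log₂(1/4) + (3/4)·log₂(3/4)]
  = 0.5000 + 0.3113
  = 0.8113 bits

H(V|U) = 0.8113 - 0.8113 = 0.0000 bits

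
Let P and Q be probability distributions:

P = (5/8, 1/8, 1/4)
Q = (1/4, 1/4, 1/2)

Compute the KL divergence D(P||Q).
D(P||Q) = Σ P(i) log₂(P(i)/Q(i))
  i=0: (5/8) × log₂((5/8)/(1/4)) = (5/8) × log₂(5/2) = 0.8262
  i=1: (1/8) × log₂((1/8)/(1/4)) = (1/8) × log₂(1/2) = -0.1250
  i=2: (1/4) × log₂((1/4)/(1/2)) = (1/4) × log₂(1/2) = -0.2500
D(P||Q) = 0.8262 - 0.1250 - 0.2500
  = 0.4512 bits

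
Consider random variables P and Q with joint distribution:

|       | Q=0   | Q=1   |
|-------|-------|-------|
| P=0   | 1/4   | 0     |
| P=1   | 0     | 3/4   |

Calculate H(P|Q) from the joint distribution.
Marginal P(Q) (column sums):
  P(Q=0) = 1/4 + 0 = 1/4
  P(Q=1) = 0 + 3/4 = 3/4

H(P|Q) = -Σ P(P,Q)·log₂ P(P|Q), where P(P|Q) = P(P,Q) / P(Q)
  (cells with P(P,Q) = 0 contribute 0)
  (P=0,Q=0): P(P|Q) = (1/4)/(1/4) = 1;  -(1/4)·log₂(1) = 0.0000
  (P=1,Q=1): P(P|Q) = (3/4)/(3/4) = 1;  -(3/4)·log₂(1) = 0.0000
H(P|Q) = 0.0000 + 0.0000
  = 0.0000 bits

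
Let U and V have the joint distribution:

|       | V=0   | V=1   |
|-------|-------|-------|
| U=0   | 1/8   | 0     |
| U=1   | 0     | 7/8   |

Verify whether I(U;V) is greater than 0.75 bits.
Marginal P(U) (row sums):
  P(U=0) = 1/8 + 0 = 1/8
  P(U=1) = 0 + 7/8 = 7/8
Marginal P(V) (column sums):
  P(V=0) = 1/8 + 0 = 1/8
  P(V=1) = 0 + 7/8 = 7/8

H(U) = -[(1/8)·log₂(1/8) + (7/8)·log₂(7/8)]
  = 0.3750 + 0.1686
  = 0.5436 bits
H(V) = -[(1/8)·log₂(1/8) + (7/8)·log₂(7/8)]
  = 0.3750 + 0.1686
  = 0.5436 bits
H(U,V) = -[(1/8)·log₂(1/8) + (7/8)·log₂(7/8)]
  = 0.3750 + 0.1686
  = 0.5436 bits

I(U;V) = H(U) + H(V) - H(U,V)
  = 0.5436 + 0.5436 - 0.5436
  = 0.5436 bits

No. I(U;V) = 0.5436 bits, which is ≤ 0.75 bits.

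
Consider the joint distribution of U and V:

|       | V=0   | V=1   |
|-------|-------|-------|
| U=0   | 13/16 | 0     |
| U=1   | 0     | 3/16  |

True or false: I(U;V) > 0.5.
Marginal P(U) (row sums):
  P(U=0) = 13/16 + 0 = 13/16
  P(U=1) = 0 + 3/16 = 3/16
Marginal P(V) (column sums):
  P(V=0) = 13/16 + 0 = 13/16
  P(V=1) = 0 + 3/16 = 3/16

H(U) = -[(13/16)·log₂(13/16) + (3/16)·log₂(3/16)]
  = 0.2434 + 0.4528
  = 0.6962 bits
H(V) = -[(13/16)·log₂(13/16) + (3/16)·log₂(3/16)]
  = 0.2434 + 0.4528
  = 0.6962 bits
H(U,V) = -[(13/16)·log₂(13/16) + (3/16)·log₂(3/16)]
  = 0.2434 + 0.4528
  = 0.6962 bits

I(U;V) = H(U) + H(V) - H(U,V)
  = 0.6962 + 0.6962 - 0.6962
  = 0.6962 bits

True. I(U;V) = 0.6962 bits, which is > 0.5 bits.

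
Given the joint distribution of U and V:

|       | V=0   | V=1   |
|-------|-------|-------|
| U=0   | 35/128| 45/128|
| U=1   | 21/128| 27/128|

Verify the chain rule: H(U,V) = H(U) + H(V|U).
Left side:
H(U,V) = -[(35/128)·log₂(35/128) + (45/128)·log₂(45/128) + (21/128)·log₂(21/128) + (27/128)·log₂(27/128)]
  = 0.5115 + 0.5302 + 0.4278 + 0.4736
  = 1.9431 bits

Right side:
Marginal P(U) (row sums):
  P(U=0) = 35/128 + 45/128 = 5/8
  P(U=1) = 21/128 + 27/128 = 3/8
H(U) = -[(5/8)·log₂(5/8) + (3/8)·log₂(3/8)]
  = 0.4238 + 0.5306
  = 0.9544 bits
H(V|U) = -Σ P(U,V)·log₂ P(V|U), where P(V|U) = P(U,V) / P(U)
  (U=0,V=0): P(V|U) = (35/128)/(5/8) = 7/16;  -(35/128)·log₂(7/16) = 0.3261
  (U=0,V=1): P(V|U) = (45/128)/(5/8) = 9/16;  -(45/128)·log₂(9/16) = 0.2918
  (U=1,V=0): P(V|U) = (21/128)/(3/8) = 7/16;  -(21/128)·log₂(7/16) = 0.1957
  (U=1,V=1): P(V|U) = (27/128)/(3/8) = 9/16;  -(27/128)·log₂(9/16) = 0.1751
H(V|U) = 0.3261 + 0.2918 + 0.1957 + 0.1751
  = 0.9887 bits
H(U) + H(V|U) = 0.9544 + 0.9887 = 1.9431 bits

Both sides equal 1.9431 bits, so the chain rule holds ✓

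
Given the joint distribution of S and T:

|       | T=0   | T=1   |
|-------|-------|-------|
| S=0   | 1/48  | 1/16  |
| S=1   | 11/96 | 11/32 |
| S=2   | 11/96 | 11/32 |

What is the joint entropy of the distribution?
H(S,T) = -Σ P(S,T) log₂ P(S,T), summed over the non-zero cells:
H(S,T) = -[(1/48)·log₂(1/48) + (1/16)·log₂(1/16) + (11/96)·log₂(11/96) + (11/32)·log₂(11/32) + (11/96)·log₂(11/96) + (11/32)·log₂(11/32)]
  = 0.1164 + 0.2500 + 0.3581 + 0.5296 + 0.3581 + 0.5296
  = 2.1418 bits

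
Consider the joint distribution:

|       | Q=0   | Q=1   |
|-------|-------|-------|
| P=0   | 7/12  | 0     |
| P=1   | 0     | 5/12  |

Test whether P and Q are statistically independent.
Marginal P(P) (row sums):
  P(P=0) = 7/12 + 0 = 7/12
  P(P=1) = 0 + 5/12 = 5/12
Marginal P(Q) (column sums):
  P(Q=0) = 7/12 + 0 = 7/12
  P(Q=1) = 0 + 5/12 = 5/12

P and Q are independent iff P(P=i,Q=j) = P(P=i)·P(Q=j) for every cell.
  P(P=0)·P(Q=0) = 7/12 × 7/12 = 49/144, but P(P=0,Q=0) = 7/12 ✗

No, P and Q are not independent. Quantitatively, I(P;Q) > 0:

H(P) = -[(7/12)·log₂(7/12) + (5/12)·log₂(5/12)]
  = 0.4536 + 0.5263
  = 0.9799 bits
H(Q) = -[(7/12)·log₂(7/12) + (5/12)·log₂(5/12)]
  = 0.4536 + 0.5263
  = 0.9799 bits
H(P,Q) = -[(7/12)·log₂(7/12) + (5/12)·log₂(5/12)]
  = 0.4536 + 0.5263
  = 0.9799 bits
I(P;Q) = H(P) + H(Q) - H(P,Q) = 0.9799 + 0.9799 - 0.9799 = 0.9799 bits > 0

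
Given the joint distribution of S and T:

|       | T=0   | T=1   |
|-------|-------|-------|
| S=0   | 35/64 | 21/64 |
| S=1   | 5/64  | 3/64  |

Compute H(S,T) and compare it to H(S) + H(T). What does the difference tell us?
Marginal P(S) (row sums):
  P(S=0) = 35/64 + 21/64 = 7/8
  P(S=1) = 5/64 + 3/64 = 1/8
Marginal P(T) (column sums):
  P(T=0) = 35/64 + 5/64 = 5/8
  P(T=1) = 21/64 + 3/64 = 3/8

H(S,T) = -[(35/64)·log₂(35/64) + (21/64)·log₂(21/64) + (5/64)·log₂(5/64) + (3/64)·log₂(3/64)]
  = 0.4762 + 0.5275 + 0.2873 + 0.2070
  = 1.4980 bits
H(S) = -[(7/8)·log₂(7/8) + (1/8)·log₂(1/8)]
  = 0.1686 + 0.3750
  = 0.5436 bits
H(T) = -[(5/8)·log₂(5/8) + (3/8)·log₂(3/8)]
  = 0.4238 + 0.5306
  = 0.9544 bits

H(S) + H(T) = 0.5436 + 0.9544 = 1.4980 bits
Difference: H(S) + H(T) - H(S,T) = 1.4980 - 1.4980 = 0.0000 bits = I(S;T)

The difference is the mutual information; it is 0 here, so S and T are independent (the joint entropy equals the sum of the marginal entropies).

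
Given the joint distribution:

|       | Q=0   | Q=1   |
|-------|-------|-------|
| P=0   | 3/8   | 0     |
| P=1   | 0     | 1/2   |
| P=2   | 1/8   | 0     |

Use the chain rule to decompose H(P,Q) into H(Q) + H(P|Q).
By the chain rule: H(P,Q) = H(Q) + H(P|Q)

Marginal P(Q) (column sums):
  P(Q=0) = 3/8 + 0 + 1/8 = 1/2
  P(Q=1) = 0 + 1/2 + 0 = 1/2
H(Q) = -[(1/2)·log₂(1/2) + (1/2)·log₂(1/2)]
  = 0.5000 + 0.5000
  = 1.0000 bits
H(P|Q) = -Σ P(P,Q)·log₂ P(P|Q), where P(P|Q) = P(P,Q) / P(Q)
  (cells with P(P,Q) = 0 contribute 0)
  (P=0,Q=0): P(P|Q) = (3/8)/(1/2) = 3/4;  -(3/8)·log₂(3/4) = 0.1556
  (P=1,Q=1): P(P|Q) = (1/2)/(1/2) = 1;  -(1/2)·log₂(1) = 0.0000
  (P=2,Q=0): P(P|Q) = (1/8)/(1/2) = 1/4;  -(1/8)·log₂(1/4) = 0.2500
H(P|Q) = 0.1556 + 0.0000 + 0.2500
  = 0.4056 bits

H(P,Q) = H(Q) + H(P|Q) = 1.0000 + 0.4056 = 1.4056 bits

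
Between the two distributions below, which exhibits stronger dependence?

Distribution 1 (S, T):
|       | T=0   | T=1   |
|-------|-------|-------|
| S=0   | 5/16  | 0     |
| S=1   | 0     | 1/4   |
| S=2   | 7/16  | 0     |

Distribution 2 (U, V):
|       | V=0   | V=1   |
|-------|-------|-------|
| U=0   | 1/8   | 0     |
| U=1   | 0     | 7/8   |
Distribution 1 (S, T):
Marginal P(S) (row sums):
  P(S=0) = 5/16 + 0 = 5/16
  P(S=1) = 0 + 1/4 = 1/4
  P(S=2) = 7/16 + 0 = 7/16
Marginal P(T) (column sums):
  P(T=0) = 5/16 + 0 + 7/16 = 3/4
  P(T=1) = 0 + 1/4 + 0 = 1/4

H(S) = -[(5/16)·log₂(5/16) + (1/4)·log₂(1/4) + (7/16)·log₂(7/16)]
  = 0.5244 + 0.5000 + 0.5218
  = 1.5462 bits
H(T) = -[(3/4)·log₂(3/4) + (1/4)·log₂(1/4)]
  = 0.3113 + 0.5000
  = 0.8113 bits
H(S,T) = -[(5/16)·log₂(5/16) + (1/4)·log₂(1/4) + (7/16)·log₂(7/16)]
  = 0.5244 + 0.5000 + 0.5218
  = 1.5462 bits

I(S;T) = H(S) + H(T) - H(S,T)
  = 1.5462 + 0.8113 - 1.5462
  = 0.8113 bits

Distribution 2 (U, V):
Marginal P(U) (row sums):
  P(U=0) = 1/8 + 0 = 1/8
  P(U=1) = 0 + 7/8 = 7/8
Marginal P(V) (column sums):
  P(V=0) = 1/8 + 0 = 1/8
  P(V=1) = 0 + 7/8 = 7/8

H(U) = -[(1/8)·log₂(1/8) + (7/8)·log₂(7/8)]
  = 0.3750 + 0.1686
  = 0.5436 bits
H(V) = -[(1/8)·log₂(1/8) + (7/8)·log₂(7/8)]
  = 0.3750 + 0.1686
  = 0.5436 bits
H(U,V) = -[(1/8)·log₂(1/8) + (7/8)·log₂(7/8)]
  = 0.3750 + 0.1686
  = 0.5436 bits

I(U;V) = H(U) + H(V) - H(U,V)
  = 0.5436 + 0.5436 - 0.5436
  = 0.5436 bits

I(S;T) = 0.8113 bits > I(U;V) = 0.5436 bits, so (S, T) has the higher mutual information (stronger dependence).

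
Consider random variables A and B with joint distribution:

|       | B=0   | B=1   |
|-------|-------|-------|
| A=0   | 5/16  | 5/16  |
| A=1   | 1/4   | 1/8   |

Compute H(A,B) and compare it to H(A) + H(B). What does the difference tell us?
Marginal P(A) (row sums):
  P(A=0) = 5/16 + 5/16 = 5/8
  P(A=1) = 1/4 + 1/8 = 3/8
Marginal P(B) (column sums):
  P(B=0) = 5/16 + 1/4 = 9/16
  P(B=1) = 5/16 + 1/8 = 7/16

H(A,B) = -[(5/16)·log₂(5/16) + (5/16)·log₂(5/16) + (1/4)·log₂(1/4) + (1/8)·log₂(1/8)]
  = 0.5244 + 0.5244 + 0.5000 + 0.3750
  = 1.9238 bits
H(A) = -[(5/8)·log₂(5/8) + (3/8)·log₂(3/8)]
  = 0.4238 + 0.5306
  = 0.9544 bits
H(B) = -[(9/16)·log₂(9/16) + (7/16)·log₂(7/16)]
  = 0.4669 + 0.5218
  = 0.9887 bits

H(A) + H(B) = 0.9544 + 0.9887 = 1.9431 bits
Difference: H(A) + H(B) - H(A,B) = 1.9431 - 1.9238 = 0.0193 bits = I(A;B)

The difference is the mutual information; it is positive here, so A and B are dependent (knowing one reduces uncertainty about the other by 0.0193 bits).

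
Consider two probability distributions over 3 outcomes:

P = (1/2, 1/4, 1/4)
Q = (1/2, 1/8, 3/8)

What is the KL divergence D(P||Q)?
D(P||Q) = Σ P(i) log₂(P(i)/Q(i))
  i=0: (1/2) × log₂((1/2)/(1/2)) = (1/2) × log₂(1) = 0.0000
  i=1: (1/4) × log₂((1/4)/(1/8)) = (1/4) × log₂(2) = 0.2500
  i=2: (1/4) × log₂((1/4)/(3/8)) = (1/4) × log₂(2/3) = -0.1462
D(P||Q) = 0.0000 + 0.2500 - 0.1462
  = 0.1038 bits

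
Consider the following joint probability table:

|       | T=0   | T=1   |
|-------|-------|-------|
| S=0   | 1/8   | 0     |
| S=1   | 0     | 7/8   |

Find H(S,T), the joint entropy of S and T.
H(S,T) = -Σ P(S,T) log₂ P(S,T), summed over the non-zero cells:
H(S,T) = -[(1/8)·log₂(1/8) + (7/8)·log₂(7/8)]
  = 0.3750 + 0.1686
  = 0.5436 bits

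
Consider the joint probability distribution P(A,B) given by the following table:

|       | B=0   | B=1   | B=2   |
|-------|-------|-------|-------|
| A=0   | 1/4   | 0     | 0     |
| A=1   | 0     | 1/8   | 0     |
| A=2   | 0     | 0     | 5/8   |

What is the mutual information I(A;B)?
Marginal P(A) (row sums):
  P(A=0) = 1/4 + 0 + 0 = 1/4
  P(A=1) = 0 + 1/8 + 0 = 1/8
  P(A=2) = 0 + 0 + 5/8 = 5/8
Marginal P(B) (column sums):
  P(B=0) = 1/4 + 0 + 0 = 1/4
  P(B=1) = 0 + 1/8 + 0 = 1/8
  P(B=2) = 0 + 0 + 5/8 = 5/8

H(A) = -[(1/4)·log₂(1/4) + (1/8)·log₂(1/8) + (5/8)·log₂(5/8)]
  = 0.5000 + 0.3750 + 0.4238
  = 1.2988 bits
H(B) = -[(1/4)·log₂(1/4) + (1/8)·log₂(1/8) + (5/8)·log₂(5/8)]
  = 0.5000 + 0.3750 + 0.4238
  = 1.2988 bits
H(A,B) = -[(1/4)·log₂(1/4) + (1/8)·log₂(1/8) + (5/8)·log₂(5/8)]
  = 0.5000 + 0.3750 + 0.4238
  = 1.2988 bits

I(A;B) = H(A) + H(B) - H(A,B)
  = 1.2988 + 1.2988 - 1.2988
  = 1.2988 bits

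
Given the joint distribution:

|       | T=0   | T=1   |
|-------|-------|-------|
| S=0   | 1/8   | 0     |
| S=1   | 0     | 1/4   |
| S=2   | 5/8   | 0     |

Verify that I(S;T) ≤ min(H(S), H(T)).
Marginal P(S) (row sums):
  P(S=0) = 1/8 + 0 = 1/8
  P(S=1) = 0 + 1/4 = 1/4
  P(S=2) = 5/8 + 0 = 5/8
Marginal P(T) (column sums):
  P(T=0) = 1/8 + 0 + 5/8 = 3/4
  P(T=1) = 0 + 1/4 + 0 = 1/4

H(S) = -[(1/8)·log₂(1/8) + (1/4)·log₂(1/4) + (5/8)·log₂(5/8)]
  = 0.3750 + 0.5000 + 0.4238
  = 1.2988 bits
H(T) = -[(3/4)·log₂(3/4) + (1/4)·log₂(1/4)]
  = 0.3113 + 0.5000
  = 0.8113 bits
H(S,T) = -[(1/8)·log₂(1/8) + (1/4)·log₂(1/4) + (5/8)·log₂(5/8)]
  = 0.3750 + 0.5000 + 0.4238
  = 1.2988 bits

I(S;T) = H(S) + H(T) - H(S,T)
  = 1.2988 + 0.8113 - 1.2988
  = 0.8113 bits

min(H(S), H(T)) = min(1.2988, 0.8113) = 0.8113 bits
Since 0.8113 ≤ 0.8113, the bound is satisfied ✓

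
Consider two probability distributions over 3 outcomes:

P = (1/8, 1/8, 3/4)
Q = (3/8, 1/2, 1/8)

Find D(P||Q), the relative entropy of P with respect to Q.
D(P||Q) = Σ P(i) log₂(P(i)/Q(i))
  i=0: (1/8) × log₂((1/8)/(3/8)) = (1/8) × log₂(1/3) = -0.1981
  i=1: (1/8) × log₂((1/8)/(1/2)) = (1/8) × log₂(1/4) = -0.2500
  i=2: (3/4) × log₂((3/4)/(1/8)) = (3/4) × log₂(6) = 1.9387
D(P||Q) = -0.1981 - 0.2500 + 1.9387
  = 1.4906 bits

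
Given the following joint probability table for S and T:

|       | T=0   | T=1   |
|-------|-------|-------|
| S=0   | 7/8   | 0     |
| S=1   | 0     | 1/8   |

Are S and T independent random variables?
Marginal P(S) (row sums):
  P(S=0) = 7/8 + 0 = 7/8
  P(S=1) = 0 + 1/8 = 1/8
Marginal P(T) (column sums):
  P(T=0) = 7/8 + 0 = 7/8
  P(T=1) = 0 + 1/8 = 1/8

S and T are independent iff P(S=i,T=j) = P(S=i)·P(T=j) for every cell.
  P(S=0)·P(T=0) = 7/8 × 7/8 = 49/64, but P(S=0,T=0) = 7/8 ✗

No, S and T are not independent. Quantitatively, I(S;T) > 0:

H(S) = -[(7/8)·log₂(7/8) + (1/8)·log₂(1/8)]
  = 0.1686 + 0.3750
  = 0.5436 bits
H(T) = -[(7/8)·log₂(7/8) + (1/8)·log₂(1/8)]
  = 0.1686 + 0.3750
  = 0.5436 bits
H(S,T) = -[(7/8)·log₂(7/8) + (1/8)·log₂(1/8)]
  = 0.1686 + 0.3750
  = 0.5436 bits
I(S;T) = H(S) + H(T) - H(S,T) = 0.5436 + 0.5436 - 0.5436 = 0.5436 bits > 0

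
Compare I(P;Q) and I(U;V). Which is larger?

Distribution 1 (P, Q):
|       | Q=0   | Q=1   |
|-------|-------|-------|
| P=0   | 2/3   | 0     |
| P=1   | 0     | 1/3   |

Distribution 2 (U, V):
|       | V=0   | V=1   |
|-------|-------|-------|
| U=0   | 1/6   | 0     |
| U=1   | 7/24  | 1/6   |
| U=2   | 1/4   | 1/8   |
Distribution 1 (P, Q):
Marginal P(P) (row sums):
  P(P=0) = 2/3 + 0 = 2/3
  P(P=1) = 0 + 1/3 = 1/3
Marginal P(Q) (column sums):
  P(Q=0) = 2/3 + 0 = 2/3
  P(Q=1) = 0 + 1/3 = 1/3

H(P) = -[(2/3)·log₂(2/3) + (1/3)·log₂(1/3)]
  = 0.3900 + 0.5283
  = 0.9183 bits
H(Q) = -[(2/3)·log₂(2/3) + (1/3)·log₂(1/3)]
  = 0.3900 + 0.5283
  = 0.9183 bits
H(P,Q) = -[(2/3)·log₂(2/3) + (1/3)·log₂(1/3)]
  = 0.3900 + 0.5283
  = 0.9183 bits

I(P;Q) = H(P) + H(Q) - H(P,Q)
  = 0.9183 + 0.9183 - 0.9183
  = 0.9183 bits

Distribution 2 (U, V):
Marginal P(U) (row sums):
  P(U=0) = 1/6 + 0 = 1/6
  P(U=1) = 7/24 + 1/6 = 11/24
  P(U=2) = 1/4 + 1/8 = 3/8
Marginal P(V) (column sums):
  P(V=0) = 1/6 + 7/24 + 1/4 = 17/24
  P(V=1) = 0 + 1/6 + 1/8 = 7/24

H(U) = -[(1/6)·log₂(1/6) + (11/24)·log₂(11/24) + (3/8)·log₂(3/8)]
  = 0.4308 + 0.5159 + 0.5306
  = 1.4773 bits
H(V) = -[(17/24)·log₂(17/24) + (7/24)·log₂(7/24)]
  = 0.3524 + 0.5185
  = 0.8709 bits
H(U,V) = -[(1/6)·log₂(1/6) + (7/24)·log₂(7/24) + (1/6)·log₂(1/6) + (1/4)·log₂(1/4) + (1/8)·log₂(1/8)]
  = 0.4308 + 0.5185 + 0.4308 + 0.5000 + 0.3750
  = 2.2551 bits

I(U;V) = H(U) + H(V) - H(U,V)
  = 1.4773 + 0.8709 - 2.2551
  = 0.0931 bits

I(P;Q) = 0.9183 bits > I(U;V) = 0.0931 bits, so (P, Q) has the higher mutual information (stronger dependence).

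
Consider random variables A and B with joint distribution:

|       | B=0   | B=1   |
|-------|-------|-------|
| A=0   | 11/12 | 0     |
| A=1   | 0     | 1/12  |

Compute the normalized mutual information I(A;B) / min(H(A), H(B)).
Marginal P(A) (row sums):
  P(A=0) = 11/12 + 0 = 11/12
  P(A=1) = 0 + 1/12 = 1/12
Marginal P(B) (column sums):
  P(B=0) = 11/12 + 0 = 11/12
  P(B=1) = 0 + 1/12 = 1/12

H(A) = -[(11/12)·log₂(11/12) + (1/12)·log₂(1/12)]
  = 0.1151 + 0.2987
  = 0.4138 bits
H(B) = -[(11/12)·log₂(11/12) + (1/12)·log₂(1/12)]
  = 0.1151 + 0.2987
  = 0.4138 bits
H(A,B) = -[(11/12)·log₂(11/12) + (1/12)·log₂(1/12)]
  = 0.1151 + 0.2987
  = 0.4138 bits

I(A;B) = H(A) + H(B) - H(A,B)
  = 0.4138 + 0.4138 - 0.4138
  = 0.4138 bits

min(H(A), H(B)) = min(0.4138, 0.4138) = 0.4138 bits
Normalized MI = 0.4138 / 0.4138 = 1.0000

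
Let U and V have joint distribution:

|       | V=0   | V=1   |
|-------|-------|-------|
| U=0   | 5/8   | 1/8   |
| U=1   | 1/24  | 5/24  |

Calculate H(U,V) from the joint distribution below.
H(U,V) = -Σ P(U,V) log₂ P(U,V), summed over the non-zero cells:
H(U,V) = -[(5/8)·log₂(5/8) + (1/8)·log₂(1/8) + (1/24)·log₂(1/24) + (5/24)·log₂(5/24)]
  = 0.4238 + 0.3750 + 0.1910 + 0.4715
  = 1.4613 bits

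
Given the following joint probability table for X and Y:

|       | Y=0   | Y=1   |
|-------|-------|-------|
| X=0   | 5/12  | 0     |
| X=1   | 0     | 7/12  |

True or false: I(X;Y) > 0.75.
Marginal P(X) (row sums):
  P(X=0) = 5/12 + 0 = 5/12
  P(X=1) = 0 + 7/12 = 7/12
Marginal P(Y) (column sums):
  P(Y=0) = 5/12 + 0 = 5/12
  P(Y=1) = 0 + 7/12 = 7/12

H(X) = -[(5/12)·log₂(5/12) + (7/12)·log₂(7/12)]
  = 0.5263 + 0.4536
  = 0.9799 bits
H(Y) = -[(5/12)·log₂(5/12) + (7/12)·log₂(7/12)]
  = 0.5263 + 0.4536
  = 0.9799 bits
H(X,Y) = -[(5/12)·log₂(5/12) + (7/12)·log₂(7/12)]
  = 0.5263 + 0.4536
  = 0.9799 bits

I(X;Y) = H(X) + H(Y) - H(X,Y)
  = 0.9799 + 0.9799 - 0.9799
  = 0.9799 bits

True. I(X;Y) = 0.9799 bits, which is > 0.75 bits.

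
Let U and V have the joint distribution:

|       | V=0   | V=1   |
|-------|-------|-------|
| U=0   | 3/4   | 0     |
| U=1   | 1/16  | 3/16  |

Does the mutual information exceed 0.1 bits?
Marginal P(U) (row sums):
  P(U=0) = 3/4 + 0 = 3/4
  P(U=1) = 1/16 + 3/16 = 1/4
Marginal P(V) (column sums):
  P(V=0) = 3/4 + 1/16 = 13/16
  P(V=1) = 0 + 3/16 = 3/16

H(U) = -[(3/4)·log₂(3/4) + (1/4)·log₂(1/4)]
  = 0.3113 + 0.5000
  = 0.8113 bits
H(V) = -[(13/16)·log₂(13/16) + (3/16)·log₂(3/16)]
  = 0.2434 + 0.4528
  = 0.6962 bits
H(U,V) = -[(3/4)·log₂(3/4) + (1/16)·log₂(1/16) + (3/16)·log₂(3/16)]
  = 0.3113 + 0.2500 + 0.4528
  = 1.0141 bits

I(U;V) = H(U) + H(V) - H(U,V)
  = 0.8113 + 0.6962 - 1.0141
  = 0.4934 bits

Yes. I(U;V) = 0.4934 bits, which is > 0.1 bits.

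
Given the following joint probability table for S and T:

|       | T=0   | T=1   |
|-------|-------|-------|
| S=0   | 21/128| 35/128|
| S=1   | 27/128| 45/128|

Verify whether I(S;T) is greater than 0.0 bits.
Marginal P(S) (row sums):
  P(S=0) = 21/128 + 35/128 = 7/16
  P(S=1) = 27/128 + 45/128 = 9/16
Marginal P(T) (column sums):
  P(T=0) = 21/128 + 27/128 = 3/8
  P(T=1) = 35/128 + 45/128 = 5/8

H(S) = -[(7/16)·log₂(7/16) + (9/16)·log₂(9/16)]
  = 0.5218 + 0.4669
  = 0.9887 bits
H(T) = -[(3/8)·log₂(3/8) + (5/8)·log₂(5/8)]
  = 0.5306 + 0.4238
  = 0.9544 bits
H(S,T) = -[(21/128)·log₂(21/128) + (35/128)·log₂(35/128) + (27/128)·log₂(27/128) + (45/128)·log₂(45/128)]
  = 0.4278 + 0.5115 + 0.4736 + 0.5302
  = 1.9431 bits

I(S;T) = H(S) + H(T) - H(S,T)
  = 0.9887 + 0.9544 - 1.9431
  = 0.0000 bits

No. I(S;T) = 0.0000 bits, which is ≤ 0.0 bits.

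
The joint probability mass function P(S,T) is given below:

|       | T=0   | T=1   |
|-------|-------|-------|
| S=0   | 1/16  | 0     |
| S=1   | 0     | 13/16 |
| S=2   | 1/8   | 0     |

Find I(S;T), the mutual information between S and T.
Marginal P(S) (row sums):
  P(S=0) = 1/16 + 0 = 1/16
  P(S=1) = 0 + 13/16 = 13/16
  P(S=2) = 1/8 + 0 = 1/8
Marginal P(T) (column sums):
  P(T=0) = 1/16 + 0 + 1/8 = 3/16
  P(T=1) = 0 + 13/16 + 0 = 13/16

H(S) = -[(1/16)·log₂(1/16) + (13/16)·log₂(13/16) + (1/8)·log₂(1/8)]
  = 0.2500 + 0.2434 + 0.3750
  = 0.8684 bits
H(T) = -[(3/16)·log₂(3/16) + (13/16)·log₂(13/16)]
  = 0.4528 + 0.2434
  = 0.6962 bits
H(S,T) = -[(1/16)·log₂(1/16) + (13/16)·log₂(13/16) + (1/8)·log₂(1/8)]
  = 0.2500 + 0.2434 + 0.3750
  = 0.8684 bits

I(S;T) = H(S) + H(T) - H(S,T)
  = 0.8684 + 0.6962 - 0.8684
  = 0.6962 bits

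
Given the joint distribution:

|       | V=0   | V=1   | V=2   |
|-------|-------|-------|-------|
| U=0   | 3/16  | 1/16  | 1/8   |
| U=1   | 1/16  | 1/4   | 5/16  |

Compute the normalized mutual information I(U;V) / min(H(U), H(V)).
Marginal P(U) (row sums):
  P(U=0) = 3/16 + 1/16 + 1/8 = 3/8
  P(U=1) = 1/16 + 1/4 + 5/16 = 5/8
Marginal P(V) (column sums):
  P(V=0) = 3/16 + 1/16 = 1/4
  P(V=1) = 1/16 + 1/4 = 5/16
  P(V=2) = 1/8 + 5/16 = 7/16

H(U) = -[(3/8)·log₂(3/8) + (5/8)·log₂(5/8)]
  = 0.5306 + 0.4238
  = 0.9544 bits
H(V) = -[(1/4)·log₂(1/4) + (5/16)·log₂(5/16) + (7/16)·log₂(7/16)]
  = 0.5000 + 0.5244 + 0.5218
  = 1.5462 bits
H(U,V) = -[(3/16)·log₂(3/16) + (1/16)·log₂(1/16) + (1/8)·log₂(1/8) + (1/16)·log₂(1/16) + (1/4)·log₂(1/4) + (5/16)·log₂(5/16)]
  = 0.4528 + 0.2500 + 0.3750 + 0.2500 + 0.5000 + 0.5244
  = 2.3522 bits

I(U;V) = H(U) + H(V) - H(U,V)
  = 0.9544 + 1.5462 - 2.3522
  = 0.1484 bits

min(H(U), H(V)) = min(0.9544, 1.5462) = 0.9544 bits
Normalized MI = 0.1484 / 0.9544 = 0.1555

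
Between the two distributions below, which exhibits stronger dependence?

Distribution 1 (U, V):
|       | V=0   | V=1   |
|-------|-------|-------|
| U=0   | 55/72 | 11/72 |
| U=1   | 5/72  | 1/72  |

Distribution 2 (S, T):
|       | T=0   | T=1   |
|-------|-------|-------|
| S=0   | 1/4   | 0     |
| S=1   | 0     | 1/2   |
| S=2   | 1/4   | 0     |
Distribution 1 (U, V):
Marginal P(U) (row sums):
  P(U=0) = 55/72 + 11/72 = 11/12
  P(U=1) = 5/72 + 1/72 = 1/12
Marginal P(V) (column sums):
  P(V=0) = 55/72 + 5/72 = 5/6
  P(V=1) = 11/72 + 1/72 = 1/6

H(U) = -[(11/12)·log₂(11/12) + (1/12)·log₂(1/12)]
  = 0.1151 + 0.2987
  = 0.4138 bits
H(V) = -[(5/6)·log₂(5/6) + (1/6)·log₂(1/6)]
  = 0.2192 + 0.4308
  = 0.6500 bits
H(U,V) = -[(55/72)·log₂(55/72) + (11/72)·log₂(11/72) + (5/72)·log₂(5/72) + (1/72)·log₂(1/72)]
  = 0.2968 + 0.4141 + 0.2672 + 0.0857
  = 1.0638 bits

I(U;V) = H(U) + H(V) - H(U,V)
  = 0.4138 + 0.6500 - 1.0638
  = 0.0000 bits

Distribution 2 (S, T):
Marginal P(S) (row sums):
  P(S=0) = 1/4 + 0 = 1/4
  P(S=1) = 0 + 1/2 = 1/2
  P(S=2) = 1/4 + 0 = 1/4
Marginal P(T) (column sums):
  P(T=0) = 1/4 + 0 + 1/4 = 1/2
  P(T=1) = 0 + 1/2 + 0 = 1/2

H(S) = -[(1/4)·log₂(1/4) + (1/2)·log₂(1/2) + (1/4)·log₂(1/4)]
  = 0.5000 + 0.5000 + 0.5000
  = 1.5000 bits
H(T) = -[(1/2)·log₂(1/2) + (1/2)·log₂(1/2)]
  = 0.5000 + 0.5000
  = 1.0000 bits
H(S,T) = -[(1/4)·log₂(1/4) + (1/2)·log₂(1/2) + (1/4)·log₂(1/4)]
  = 0.5000 + 0.5000 + 0.5000
  = 1.5000 bits

I(S;T) = H(S) + H(T) - H(S,T)
  = 1.5000 + 1.0000 - 1.5000
  = 1.0000 bits

I(S;T) = 1.0000 bits > I(U;V) = 0.0000 bits, so (S, T) has the higher mutual information (stronger dependence).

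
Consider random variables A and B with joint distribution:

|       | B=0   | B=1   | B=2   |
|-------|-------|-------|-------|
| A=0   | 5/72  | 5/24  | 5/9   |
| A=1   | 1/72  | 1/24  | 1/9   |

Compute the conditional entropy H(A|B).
Marginal P(B) (column sums):
  P(B=0) = 5/72 + 1/72 = 1/12
  P(B=1) = 5/24 + 1/24 = 1/4
  P(B=2) = 5/9 + 1/9 = 2/3

H(A|B) = -Σ P(A,B)·log₂ P(A|B), where P(A|B) = P(A,B) / P(B)
  (A=0,B=0): P(A|B) = (5/72)/(1/12) = 5/6;  -(5/72)·log₂(5/6) = 0.0183
  (A=0,B=1): P(A|B) = (5/24)/(1/4) = 5/6;  -(5/24)·log₂(5/6) = 0.0548
  (A=0,B=2): P(A|B) = (5/9)/(2/3) = 5/6;  -(5/9)·log₂(5/6) = 0.1461
  (A=1,B=0): P(A|B) = (1/72)/(1/12) = 1/6;  -(1/72)·log₂(1/6) = 0.0359
  (A=1,B=1): P(A|B) = (1/24)/(1/4) = 1/6;  -(1/24)·log₂(1/6) = 0.1077
  (A=1,B=2): P(A|B) = (1/9)/(2/3) = 1/6;  -(1/9)·log₂(1/6) = 0.2872
H(A|B) = 0.0183 + 0.0548 + 0.1461 + 0.0359 + 0.1077 + 0.2872
  = 0.6500 bits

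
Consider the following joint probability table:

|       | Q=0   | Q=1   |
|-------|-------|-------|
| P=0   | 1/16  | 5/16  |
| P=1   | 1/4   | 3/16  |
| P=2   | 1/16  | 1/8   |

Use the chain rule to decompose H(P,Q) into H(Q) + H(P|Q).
By the chain rule: H(P,Q) = H(Q) + H(P|Q)

Marginal P(Q) (column sums):
  P(Q=0) = 1/16 + 1/4 + 1/16 = 3/8
  P(Q=1) = 5/16 + 3/16 + 1/8 = 5/8
H(Q) = -[(3/8)·log₂(3/8) + (5/8)·log₂(5/8)]
  = 0.5306 + 0.4238
  = 0.9544 bits
H(P|Q) = -Σ P(P,Q)·log₂ P(P|Q), where P(P|Q) = P(P,Q) / P(Q)
  (P=0,Q=0): P(P|Q) = (1/16)/(3/8) = 1/6;  -(1/16)·log₂(1/6) = 0.1616
  (P=0,Q=1): P(P|Q) = (5/16)/(5/8) = 1/2;  -(5/16)·log₂(1/2) = 0.3125
  (P=1,Q=0): P(P|Q) = (1/4)/(3/8) = 2/3;  -(1/4)·log₂(2/3) = 0.1462
  (P=1,Q=1): P(P|Q) = (3/16)/(5/8) = 3/10;  -(3/16)·log₂(3/10) = 0.3257
  (P=2,Q=0): P(P|Q) = (1/16)/(3/8) = 1/6;  -(1/16)·log₂(1/6) = 0.1616
  (P=2,Q=1): P(P|Q) = (1/8)/(5/8) = 1/5;  -(1/8)·log₂(1/5) = 0.2902
H(P|Q) = 0.1616 + 0.3125 + 0.1462 + 0.3257 + 0.1616 + 0.2902
  = 1.3978 bits

H(P,Q) = H(Q) + H(P|Q) = 0.9544 + 1.3978 = 2.3522 bits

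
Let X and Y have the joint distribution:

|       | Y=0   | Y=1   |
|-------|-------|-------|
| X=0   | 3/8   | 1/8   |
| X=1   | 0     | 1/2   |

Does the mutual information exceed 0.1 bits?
Marginal P(X) (row sums):
  P(X=0) = 3/8 + 1/8 = 1/2
  P(X=1) = 0 + 1/2 = 1/2
Marginal P(Y) (column sums):
  P(Y=0) = 3/8 + 0 = 3/8
  P(Y=1) = 1/8 + 1/2 = 5/8

H(X) = -[(1/2)·log₂(1/2) + (1/2)·log₂(1/2)]
  = 0.5000 + 0.5000
  = 1.0000 bits
H(Y) = -[(3/8)·log₂(3/8) + (5/8)·log₂(5/8)]
  = 0.5306 + 0.4238
  = 0.9544 bits
H(X,Y) = -[(3/8)·log₂(3/8) + (1/8)·log₂(1/8) + (1/2)·log₂(1/2)]
  = 0.5306 + 0.3750 + 0.5000
  = 1.4056 bits

I(X;Y) = H(X) + H(Y) - H(X,Y)
  = 1.0000 + 0.9544 - 1.4056
  = 0.5488 bits

Yes. I(X;Y) = 0.5488 bits, which is > 0.1 bits.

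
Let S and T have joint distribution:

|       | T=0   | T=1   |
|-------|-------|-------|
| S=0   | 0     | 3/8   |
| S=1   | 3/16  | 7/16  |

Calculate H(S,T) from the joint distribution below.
H(S,T) = -Σ P(S,T) log₂ P(S,T), summed over the non-zero cells:
H(S,T) = -[(3/8)·log₂(3/8) + (3/16)·log₂(3/16) + (7/16)·log₂(7/16)]
  = 0.5306 + 0.4528 + 0.5218
  = 1.5052 bits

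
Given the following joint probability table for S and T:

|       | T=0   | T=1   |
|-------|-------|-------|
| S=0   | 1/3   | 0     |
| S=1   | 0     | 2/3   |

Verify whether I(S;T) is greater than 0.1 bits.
Marginal P(S) (row sums):
  P(S=0) = 1/3 + 0 = 1/3
  P(S=1) = 0 + 2/3 = 2/3
Marginal P(T) (column sums):
  P(T=0) = 1/3 + 0 = 1/3
  P(T=1) = 0 + 2/3 = 2/3

H(S) = -[(1/3)·log₂(1/3) + (2/3)·log₂(2/3)]
  = 0.5283 + 0.3900
  = 0.9183 bits
H(T) = -[(1/3)·log₂(1/3) + (2/3)·log₂(2/3)]
  = 0.5283 + 0.3900
  = 0.9183 bits
H(S,T) = -[(1/3)·log₂(1/3) + (2/3)·log₂(2/3)]
  = 0.5283 + 0.3900
  = 0.9183 bits

I(S;T) = H(S) + H(T) - H(S,T)
  = 0.9183 + 0.9183 - 0.9183
  = 0.9183 bits

Yes. I(S;T) = 0.9183 bits, which is > 0.1 bits.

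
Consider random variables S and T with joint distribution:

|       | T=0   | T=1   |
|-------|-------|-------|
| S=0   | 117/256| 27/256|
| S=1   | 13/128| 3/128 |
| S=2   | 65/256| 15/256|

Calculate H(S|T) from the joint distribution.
Marginal P(T) (column sums):
  P(T=0) = 117/256 + 13/128 + 65/256 = 13/16
  P(T=1) = 27/256 + 3/128 + 15/256 = 3/16

H(S|T) = -Σ P(S,T)·log₂ P(S|T), where P(S|T) = P(S,T) / P(T)
  (S=0,T=0): P(S|T) = (117/256)/(13/16) = 9/16;  -(117/256)·log₂(9/16) = 0.3794
  (S=0,T=1): P(S|T) = (27/256)/(3/16) = 9/16;  -(27/256)·log₂(9/16) = 0.0875
  (S=1,T=0): P(S|T) = (13/128)/(13/16) = 1/8;  -(13/128)·log₂(1/8) = 0.3047
  (S=1,T=1): P(S|T) = (3/128)/(3/16) = 1/8;  -(3/128)·log₂(1/8) = 0.0703
  (S=2,T=0): P(S|T) = (65/256)/(13/16) = 5/16;  -(65/256)·log₂(5/16) = 0.4261
  (S=2,T=1): P(S|T) = (15/256)/(3/16) = 5/16;  -(15/256)·log₂(5/16) = 0.0983
H(S|T) = 0.3794 + 0.0875 + 0.3047 + 0.0703 + 0.4261 + 0.0983
  = 1.3663 bits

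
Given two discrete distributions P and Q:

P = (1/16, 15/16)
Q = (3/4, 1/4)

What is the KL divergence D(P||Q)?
D(P||Q) = Σ P(i) log₂(P(i)/Q(i))
  i=0: (1/16) × log₂((1/16)/(3/4)) = (1/16) × log₂(1/12) = -0.2241
  i=1: (15/16) × log₂((15/16)/(1/4)) = (15/16) × log₂(15/4) = 1.7877
D(P||Q) = -0.2241 + 1.7877
  = 1.5636 bits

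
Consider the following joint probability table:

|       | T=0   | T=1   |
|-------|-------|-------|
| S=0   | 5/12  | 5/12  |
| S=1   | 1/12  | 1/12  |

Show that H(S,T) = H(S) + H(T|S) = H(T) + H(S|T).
Marginal P(S) (row sums):
  P(S=0) = 5/12 + 5/12 = 5/6
  P(S=1) = 1/12 + 1/12 = 1/6
Marginal P(T) (column sums):
  P(T=0) = 5/12 + 1/12 = 1/2
  P(T=1) = 5/12 + 1/12 = 1/2

Decomposition 1: H(S) + H(T|S)
H(S) = -[(5/6)·log₂(5/6) + (1/6)·log₂(1/6)]
  = 0.2192 + 0.4308
  = 0.6500 bits
H(T|S) = -Σ P(S,T)·log₂ P(T|S), where P(T|S) = P(S,T) / P(S)
  (S=0,T=0): P(T|S) = (5/12)/(5/6) = 1/2;  -(5/12)·log₂(1/2) = 0.4167
  (S=0,T=1): P(T|S) = (5/12)/(5/6) = 1/2;  -(5/12)·log₂(1/2) = 0.4167
  (S=1,T=0): P(T|S) = (1/12)/(1/6) = 1/2;  -(1/12)·log₂(1/2) = 0.0833
  (S=1,T=1): P(T|S) = (1/12)/(1/6) = 1/2;  -(1/12)·log₂(1/2) = 0.0833
H(T|S) = 0.4167 + 0.4167 + 0.0833 + 0.0833
  = 1.0000 bits
H(S) + H(T|S) = 0.6500 + 1.0000 = 1.6500 bits

Decomposition 2: H(T) + H(S|T)
H(T) = -[(1/2)·log₂(1/2) + (1/2)·log₂(1/2)]
  = 0.5000 + 0.5000
  = 1.0000 bits
H(S|T) = -Σ P(S,T)·log₂ P(S|T), where P(S|T) = P(S,T) / P(T)
  (S=0,T=0): P(S|T) = (5/12)/(1/2) = 5/6;  -(5/12)·log₂(5/6) = 0.1096
  (S=0,T=1): P(S|T) = (5/12)/(1/2) = 5/6;  -(5/12)·log₂(5/6) = 0.1096
  (S=1,T=0): P(S|T) = (1/12)/(1/2) = 1/6;  -(1/12)·log₂(1/6) = 0.2154
  (S=1,T=1): P(S|T) = (1/12)/(1/2) = 1/6;  -(1/12)·log₂(1/6) = 0.2154
H(S|T) = 0.1096 + 0.1096 + 0.2154 + 0.2154
  = 0.6500 bits
H(T) + H(S|T) = 1.0000 + 0.6500 = 1.6500 bits

Direct computation of the joint entropy:
H(S,T) = -[(5/12)·log₂(5/12) + (5/12)·log₂(5/12) + (1/12)·log₂(1/12) + (1/12)·log₂(1/12)]
  = 0.5263 + 0.5263 + 0.2987 + 0.2987
  = 1.6500 bits

All three agree: H(S,T) = 1.6500 bits ✓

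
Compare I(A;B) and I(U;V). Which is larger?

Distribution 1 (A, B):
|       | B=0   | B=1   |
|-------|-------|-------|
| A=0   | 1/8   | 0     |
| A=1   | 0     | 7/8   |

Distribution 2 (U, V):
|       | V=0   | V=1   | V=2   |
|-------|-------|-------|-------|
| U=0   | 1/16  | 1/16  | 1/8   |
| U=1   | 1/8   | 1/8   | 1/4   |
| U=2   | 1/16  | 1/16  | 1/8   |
Distribution 1 (A, B):
Marginal P(A) (row sums):
  P(A=0) = 1/8 + 0 = 1/8
  P(A=1) = 0 + 7/8 = 7/8
Marginal P(B) (column sums):
  P(B=0) = 1/8 + 0 = 1/8
  P(B=1) = 0 + 7/8 = 7/8

H(A) = -[(1/8)·log₂(1/8) + (7/8)·log₂(7/8)]
  = 0.3750 + 0.1686
  = 0.5436 bits
H(B) = -[(1/8)·log₂(1/8) + (7/8)·log₂(7/8)]
  = 0.3750 + 0.1686
  = 0.5436 bits
H(A,B) = -[(1/8)·log₂(1/8) + (7/8)·log₂(7/8)]
  = 0.3750 + 0.1686
  = 0.5436 bits

I(A;B) = H(A) + H(B) - H(A,B)
  = 0.5436 + 0.5436 - 0.5436
  = 0.5436 bits

Distribution 2 (U, V):
Marginal P(U) (row sums):
  P(U=0) = 1/16 + 1/16 + 1/8 = 1/4
  P(U=1) = 1/8 + 1/8 + 1/4 = 1/2
  P(U=2) = 1/16 + 1/16 + 1/8 = 1/4
Marginal P(V) (column sums):
  P(V=0) = 1/16 + 1/8 + 1/16 = 1/4
  P(V=1) = 1/16 + 1/8 + 1/16 = 1/4
  P(V=2) = 1/8 + 1/4 + 1/8 = 1/2

H(U) = -[(1/4)·log₂(1/4) + (1/2)·log₂(1/2) + (1/4)·log₂(1/4)]
  = 0.5000 + 0.5000 + 0.5000
  = 1.5000 bits
H(V) = -[(1/4)·log₂(1/4) + (1/4)·log₂(1/4) + (1/2)·log₂(1/2)]
  = 0.5000 + 0.5000 + 0.5000
  = 1.5000 bits
H(U,V) = -[(1/16)·log₂(1/16) + (1/16)·log₂(1/16) + (1/8)·log₂(1/8) + (1/8)·log₂(1/8) + (1/8)·log₂(1/8) + (1/4)·log₂(1/4) + (1/16)·log₂(1/16) + (1/16)·log₂(1/16) + (1/8)·log₂(1/8)]
  = 0.2500 + 0.2500 + 0.3750 + 0.3750 + 0.3750 + 0.5000 + 0.2500 + 0.2500 + 0.3750
  = 3.0000 bits

I(U;V) = H(U) + H(V) - H(U,V)
  = 1.5000 + 1.5000 - 3.0000
  = 0.0000 bits

I(A;B) = 0.5436 bits > I(U;V) = 0.0000 bits, so (A, B) has the higher mutual information (stronger dependence).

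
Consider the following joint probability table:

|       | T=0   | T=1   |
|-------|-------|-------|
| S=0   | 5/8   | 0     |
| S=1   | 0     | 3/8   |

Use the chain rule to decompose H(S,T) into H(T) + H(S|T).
By the chain rule: H(S,T) = H(T) + H(S|T)

Marginal P(T) (column sums):
  P(T=0) = 5/8 + 0 = 5/8
  P(T=1) = 0 + 3/8 = 3/8
H(T) = -[(5/8)·log₂(5/8) + (3/8)·log₂(3/8)]
  = 0.4238 + 0.5306
  = 0.9544 bits
H(S|T) = -Σ P(S,T)·log₂ P(S|T), where P(S|T) = P(S,T) / P(T)
  (cells with P(S,T) = 0 contribute 0)
  (S=0,T=0): P(S|T) = (5/8)/(5/8) = 1;  -(5/8)·log₂(1) = 0.0000
  (S=1,T=1): P(S|T) = (3/8)/(3/8) = 1;  -(3/8)·log₂(1) = 0.0000
H(S|T) = 0.0000 + 0.0000
  = 0.0000 bits

H(S,T) = H(T) + H(S|T) = 0.9544 + 0.0000 = 0.9544 bits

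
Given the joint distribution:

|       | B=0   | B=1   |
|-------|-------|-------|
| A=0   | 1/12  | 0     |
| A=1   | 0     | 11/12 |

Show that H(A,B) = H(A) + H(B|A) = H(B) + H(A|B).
Marginal P(A) (row sums):
  P(A=0) = 1/12 + 0 = 1/12
  P(A=1) = 0 + 11/12 = 11/12
Marginal P(B) (column sums):
  P(B=0) = 1/12 + 0 = 1/12
  P(B=1) = 0 + 11/12 = 11/12

Decomposition 1: H(A) + H(B|A)
H(A) = -[(1/12)·log₂(1/12) + (11/12)·log₂(11/12)]
  = 0.2987 + 0.1151
  = 0.4138 bits
H(B|A) = -Σ P(A,B)·log₂ P(B|A), where P(B|A) = P(A,B) / P(A)
  (cells with P(A,B) = 0 contribute 0)
  (A=0,B=0): P(B|A) = (1/12)/(1/12) = 1;  -(1/12)·log₂(1) = 0.0000
  (A=1,B=1): P(B|A) = (11/12)/(11/12) = 1;  -(11/12)·log₂(1) = 0.0000
H(B|A) = 0.0000 + 0.0000
  = 0.0000 bits
H(A) + H(B|A) = 0.4138 + 0.0000 = 0.4138 bits

Decomposition 2: H(B) + H(A|B)
H(B) = -[(1/12)·log₂(1/12) + (11/12)·log₂(11/12)]
  = 0.2987 + 0.1151
  = 0.4138 bits
H(A|B) = -Σ P(A,B)·log₂ P(A|B), where P(A|B) = P(A,B) / P(B)
  (cells with P(A,B) = 0 contribute 0)
  (A=0,B=0): P(A|B) = (1/12)/(1/12) = 1;  -(1/12)·log₂(1) = 0.0000
  (A=1,B=1): P(A|B) = (11/12)/(11/12) = 1;  -(11/12)·log₂(1) = 0.0000
H(A|B) = 0.0000 + 0.0000
  = 0.0000 bits
H(B) + H(A|B) = 0.4138 + 0.0000 = 0.4138 bits

Direct computation of the joint entropy:
H(A,B) = -[(1/12)·log₂(1/12) + (11/12)·log₂(11/12)]
  = 0.2987 + 0.1151
  = 0.4138 bits

All three agree: H(A,B) = 0.4138 bits ✓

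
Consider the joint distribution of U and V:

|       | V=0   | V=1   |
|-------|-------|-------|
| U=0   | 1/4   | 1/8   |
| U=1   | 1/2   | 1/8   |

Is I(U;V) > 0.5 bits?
Marginal P(U) (row sums):
  P(U=0) = 1/4 + 1/8 = 3/8
  P(U=1) = 1/2 + 1/8 = 5/8
Marginal P(V) (column sums):
  P(V=0) = 1/4 + 1/2 = 3/4
  P(V=1) = 1/8 + 1/8 = 1/4

H(U) = -[(3/8)·log₂(3/8) + (5/8)·log₂(5/8)]
  = 0.5306 + 0.4238
  = 0.9544 bits
H(V) = -[(3/4)·log₂(3/4) + (1/4)·log₂(1/4)]
  = 0.3113 + 0.5000
  = 0.8113 bits
H(U,V) = -[(1/4)·log₂(1/4) + (1/8)·log₂(1/8) + (1/2)·log₂(1/2) + (1/8)·log₂(1/8)]
  = 0.5000 + 0.3750 + 0.5000 + 0.3750
  = 1.7500 bits

I(U;V) = H(U) + H(V) - H(U,V)
  = 0.9544 + 0.8113 - 1.7500
  = 0.0157 bits

No. I(U;V) = 0.0157 bits, which is ≤ 0.5 bits.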